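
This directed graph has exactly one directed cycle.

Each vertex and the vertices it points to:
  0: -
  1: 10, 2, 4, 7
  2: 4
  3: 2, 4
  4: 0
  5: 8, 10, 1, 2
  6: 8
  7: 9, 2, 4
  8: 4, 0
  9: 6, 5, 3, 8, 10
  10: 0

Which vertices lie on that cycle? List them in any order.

1, 5, 7, 9

DFS with gray/black marking from 7:
7 gray
  9 gray
    6 gray
      8 gray
        4 gray
          0 gray
          0 black
        4 black
        8→0: 0 black — skip
      8 black
    6 black
    5 gray
      5→8: 8 black — skip
      10 gray
        10→0: 0 black — skip
      10 black
      1 gray
        1→10: 10 black — skip
        2 gray
          2→4: 4 black — skip
        2 black
        1→4: 4 black — skip
        1→7: 7 is gray → back edge
Back edge closes the cycle 7 → 9 → 5 → 1 → 7; its vertices are {1, 5, 7, 9}.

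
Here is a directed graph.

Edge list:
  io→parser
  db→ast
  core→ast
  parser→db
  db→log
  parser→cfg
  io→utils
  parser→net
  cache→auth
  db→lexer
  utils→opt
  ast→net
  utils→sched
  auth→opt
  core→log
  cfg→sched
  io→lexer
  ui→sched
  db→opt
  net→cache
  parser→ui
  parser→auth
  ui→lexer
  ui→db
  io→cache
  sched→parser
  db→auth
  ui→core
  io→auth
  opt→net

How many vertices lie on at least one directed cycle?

8

A vertex is on a directed cycle iff it belongs to a strongly connected component of size ≥ 2 (or has a self-loop).
The vertices on cycles are {ui, cfg, net, opt, auth, cache, sched, parser} — 8 in total.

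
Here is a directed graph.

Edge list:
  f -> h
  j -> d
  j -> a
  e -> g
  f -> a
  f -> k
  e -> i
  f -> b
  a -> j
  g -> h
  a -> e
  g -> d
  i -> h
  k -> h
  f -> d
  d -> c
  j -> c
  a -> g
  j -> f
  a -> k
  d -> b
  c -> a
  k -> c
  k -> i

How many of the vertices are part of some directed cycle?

A vertex is on a directed cycle iff it belongs to a strongly connected component of size ≥ 2 (or has a self-loop).
The vertices on cycles are {a, c, d, e, f, g, j, k} — 8 in total.

8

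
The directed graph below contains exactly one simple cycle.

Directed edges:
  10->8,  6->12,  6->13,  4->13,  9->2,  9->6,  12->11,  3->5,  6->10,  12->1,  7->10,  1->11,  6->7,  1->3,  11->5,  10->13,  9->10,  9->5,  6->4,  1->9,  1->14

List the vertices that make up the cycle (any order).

DFS with gray/black marking from 6:
6 gray
  7 gray
    10 gray
      13 gray
      13 black
      8 gray
      8 black
    10 black
  7 black
  12 gray
    11 gray
      5 gray
      5 black
    11 black
    1 gray
      9 gray
        9→6: 6 is gray → back edge
Back edge closes the cycle 6 → 12 → 1 → 9 → 6; its vertices are {1, 6, 9, 12}.

1, 6, 9, 12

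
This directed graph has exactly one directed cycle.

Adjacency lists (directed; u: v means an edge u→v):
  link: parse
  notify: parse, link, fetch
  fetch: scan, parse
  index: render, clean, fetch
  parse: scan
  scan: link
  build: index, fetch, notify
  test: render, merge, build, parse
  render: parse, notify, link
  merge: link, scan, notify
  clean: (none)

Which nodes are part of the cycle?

link, scan, parse

DFS with gray/black marking from link:
link gray
  parse gray
    scan gray
      scan→link: link is gray → back edge
Back edge closes the cycle link → parse → scan → link; its vertices are {link, scan, parse}.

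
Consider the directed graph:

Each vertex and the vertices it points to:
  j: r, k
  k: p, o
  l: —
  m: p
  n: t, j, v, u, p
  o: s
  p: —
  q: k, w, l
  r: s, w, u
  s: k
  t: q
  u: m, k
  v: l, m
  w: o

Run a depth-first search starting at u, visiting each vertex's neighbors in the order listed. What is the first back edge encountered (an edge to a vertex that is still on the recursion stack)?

DFS from u (visiting each vertex's neighbors in the order listed); mark gray on enter, black on exit:
u gray
  m gray
    p gray
    p black
  m black
  k gray
    k→p: p black — skip
    o gray
      s gray
        s→k: k is gray → back edge
First back edge: s → k.

s->k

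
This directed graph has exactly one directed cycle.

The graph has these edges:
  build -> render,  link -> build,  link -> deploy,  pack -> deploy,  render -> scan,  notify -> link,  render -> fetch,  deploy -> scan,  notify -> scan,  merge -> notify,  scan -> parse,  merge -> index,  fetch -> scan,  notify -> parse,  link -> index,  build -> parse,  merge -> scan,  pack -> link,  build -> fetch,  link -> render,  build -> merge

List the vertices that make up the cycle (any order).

link, build, merge, notify

DFS with gray/black marking from link:
link gray
  render gray
    fetch gray
      scan gray
        parse gray
        parse black
      scan black
    fetch black
    render→scan: scan black — skip
  render black
  deploy gray
    deploy→scan: scan black — skip
  deploy black
  build gray
    merge gray
      notify gray
        notify→link: link is gray → back edge
Back edge closes the cycle link → build → merge → notify → link; its vertices are {link, build, merge, notify}.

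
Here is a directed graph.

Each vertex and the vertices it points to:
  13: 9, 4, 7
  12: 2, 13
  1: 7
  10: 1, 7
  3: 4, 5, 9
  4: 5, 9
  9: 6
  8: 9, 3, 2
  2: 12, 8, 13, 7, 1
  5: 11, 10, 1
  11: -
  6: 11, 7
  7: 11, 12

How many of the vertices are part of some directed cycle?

12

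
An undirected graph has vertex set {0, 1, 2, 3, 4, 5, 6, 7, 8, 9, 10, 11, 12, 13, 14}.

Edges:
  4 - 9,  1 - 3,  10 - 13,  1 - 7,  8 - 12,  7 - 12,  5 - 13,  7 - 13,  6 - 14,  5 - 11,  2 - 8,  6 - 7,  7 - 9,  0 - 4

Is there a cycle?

DFS, tracking each vertex's parent; an edge to a visited non-parent vertex closes a cycle.
Start from 8:
visit 8 (parent –)
  visit 2 (parent 8)
    2–8: parent, skip
  visit 12 (parent 8)
    visit 7 (parent 12)
      7–12: parent, skip
      visit 9 (parent 7)
        visit 4 (parent 9)
          visit 0 (parent 4)
            0–4: parent, skip
          4–9: parent, skip
        9–7: parent, skip
      visit 13 (parent 7)
        13–7: parent, skip
        visit 5 (parent 13)
          5–13: parent, skip
          visit 11 (parent 5)
            11–5: parent, skip
        visit 10 (parent 13)
          10–13: parent, skip
      visit 1 (parent 7)
        1–7: parent, skip
        visit 3 (parent 1)
          3–1: parent, skip
      visit 6 (parent 7)
        6–7: parent, skip
        visit 14 (parent 6)
          14–6: parent, skip
    12–8: parent, skip
No non-parent visited neighbor found — the graph is a forest.

No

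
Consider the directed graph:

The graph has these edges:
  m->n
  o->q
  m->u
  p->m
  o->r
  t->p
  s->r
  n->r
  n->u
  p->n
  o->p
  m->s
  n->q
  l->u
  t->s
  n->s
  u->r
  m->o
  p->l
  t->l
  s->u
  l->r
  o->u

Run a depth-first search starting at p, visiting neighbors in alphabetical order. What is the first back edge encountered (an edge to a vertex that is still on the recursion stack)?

o->p

DFS from p (visiting neighbors in alphabetical order); mark gray on enter, black on exit:
p gray
  l gray
    r gray
    r black
    u gray
      u→r: r black — skip
    u black
  l black
  m gray
    n gray
      q gray
      q black
      n→r: r black — skip
      s gray
        s→r: r black — skip
        s→u: u black — skip
      s black
      n→u: u black — skip
    n black
    o gray
      o→p: p is gray → back edge
First back edge: o → p.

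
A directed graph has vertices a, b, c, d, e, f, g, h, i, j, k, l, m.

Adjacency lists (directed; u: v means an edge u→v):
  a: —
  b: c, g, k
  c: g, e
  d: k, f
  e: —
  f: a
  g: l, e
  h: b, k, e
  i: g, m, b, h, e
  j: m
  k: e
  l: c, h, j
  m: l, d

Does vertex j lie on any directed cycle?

Yes

j is on a cycle iff j can reach itself via ≥1 edge.
j → m → l → j — yes.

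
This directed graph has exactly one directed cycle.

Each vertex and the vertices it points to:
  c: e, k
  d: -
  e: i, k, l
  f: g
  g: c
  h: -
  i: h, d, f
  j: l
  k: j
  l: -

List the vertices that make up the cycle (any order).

DFS with gray/black marking from f:
f gray
  g gray
    c gray
      e gray
        i gray
          h gray
          h black
          d gray
          d black
          i→f: f is gray → back edge
Back edge closes the cycle f → g → c → e → i → f; its vertices are {c, e, f, g, i}.

c, e, f, g, i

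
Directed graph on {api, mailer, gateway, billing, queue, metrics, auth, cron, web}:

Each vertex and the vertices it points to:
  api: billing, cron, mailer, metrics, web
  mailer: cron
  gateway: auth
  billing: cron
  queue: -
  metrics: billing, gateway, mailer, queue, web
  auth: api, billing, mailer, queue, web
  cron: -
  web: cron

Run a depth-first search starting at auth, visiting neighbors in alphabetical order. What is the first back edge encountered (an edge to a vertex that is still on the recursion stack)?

gateway->auth

DFS from auth (visiting neighbors in alphabetical order); mark gray on enter, black on exit:
auth gray
  api gray
    billing gray
      cron gray
      cron black
    billing black
    api→cron: cron black — skip
    mailer gray
      mailer→cron: cron black — skip
    mailer black
    metrics gray
      metrics→billing: billing black — skip
      gateway gray
        gateway→auth: auth is gray → back edge
First back edge: gateway → auth.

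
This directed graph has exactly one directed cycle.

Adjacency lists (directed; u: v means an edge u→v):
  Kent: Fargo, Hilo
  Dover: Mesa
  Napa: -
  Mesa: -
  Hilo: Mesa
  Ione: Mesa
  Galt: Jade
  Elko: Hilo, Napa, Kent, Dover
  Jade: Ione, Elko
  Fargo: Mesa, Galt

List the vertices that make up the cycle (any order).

Elko, Galt, Jade, Kent, Fargo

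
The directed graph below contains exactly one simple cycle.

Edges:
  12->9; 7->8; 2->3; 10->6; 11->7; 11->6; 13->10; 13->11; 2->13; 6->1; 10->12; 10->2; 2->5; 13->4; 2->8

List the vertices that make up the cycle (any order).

DFS with gray/black marking from 2:
2 gray
  8 gray
  8 black
  13 gray
    11 gray
      7 gray
        7→8: 8 black — skip
      7 black
      6 gray
        1 gray
        1 black
      6 black
    11 black
    4 gray
    4 black
    10 gray
      12 gray
        9 gray
        9 black
      12 black
      10→2: 2 is gray → back edge
Back edge closes the cycle 2 → 13 → 10 → 2; its vertices are {2, 10, 13}.

2, 10, 13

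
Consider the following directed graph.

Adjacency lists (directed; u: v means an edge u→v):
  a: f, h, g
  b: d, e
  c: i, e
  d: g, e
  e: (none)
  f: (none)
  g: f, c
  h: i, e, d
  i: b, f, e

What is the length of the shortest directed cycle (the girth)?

5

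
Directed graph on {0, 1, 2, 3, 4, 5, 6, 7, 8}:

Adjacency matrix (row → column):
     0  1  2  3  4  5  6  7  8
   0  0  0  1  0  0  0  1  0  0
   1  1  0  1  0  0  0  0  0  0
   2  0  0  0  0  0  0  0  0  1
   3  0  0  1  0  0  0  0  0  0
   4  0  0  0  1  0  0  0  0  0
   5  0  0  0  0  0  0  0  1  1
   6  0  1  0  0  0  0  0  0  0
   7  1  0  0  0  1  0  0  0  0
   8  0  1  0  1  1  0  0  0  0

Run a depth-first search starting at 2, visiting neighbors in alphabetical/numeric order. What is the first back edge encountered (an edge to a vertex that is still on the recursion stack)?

DFS from 2 (visiting neighbors in alphabetical/numeric order); mark gray on enter, black on exit:
2 gray
  8 gray
    1 gray
      0 gray
        0→2: 2 is gray → back edge
First back edge: 0 → 2.

0->2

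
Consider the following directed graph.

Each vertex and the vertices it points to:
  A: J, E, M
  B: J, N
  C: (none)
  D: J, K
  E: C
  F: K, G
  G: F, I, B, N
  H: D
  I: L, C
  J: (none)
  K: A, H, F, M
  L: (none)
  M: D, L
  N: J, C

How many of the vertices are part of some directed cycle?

A vertex is on a directed cycle iff it belongs to a strongly connected component of size ≥ 2 (or has a self-loop).
The vertices on cycles are {A, D, F, G, H, K, M} — 7 in total.

7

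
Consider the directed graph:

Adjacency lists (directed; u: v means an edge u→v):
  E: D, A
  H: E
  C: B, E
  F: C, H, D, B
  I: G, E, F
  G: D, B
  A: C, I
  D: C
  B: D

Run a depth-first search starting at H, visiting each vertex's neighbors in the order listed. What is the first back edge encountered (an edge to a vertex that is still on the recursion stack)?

B->D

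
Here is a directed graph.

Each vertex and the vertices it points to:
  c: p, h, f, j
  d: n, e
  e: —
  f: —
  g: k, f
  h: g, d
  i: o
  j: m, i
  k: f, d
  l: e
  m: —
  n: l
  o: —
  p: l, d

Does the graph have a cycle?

No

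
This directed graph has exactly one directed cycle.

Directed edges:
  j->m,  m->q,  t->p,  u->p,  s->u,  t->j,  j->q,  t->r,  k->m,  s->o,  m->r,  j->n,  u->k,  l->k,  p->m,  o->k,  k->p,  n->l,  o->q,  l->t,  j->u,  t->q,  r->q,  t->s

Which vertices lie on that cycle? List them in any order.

j, l, n, t

DFS with gray/black marking from t:
t gray
  q gray
  q black
  j gray
    u gray
      k gray
        m gray
          m→q: q black — skip
          r gray
            r→q: q black — skip
          r black
        m black
        p gray
          p→m: m black — skip
        p black
      k black
      u→p: p black — skip
    u black
    j→m: m black — skip
    j→q: q black — skip
    n gray
      l gray
        l→t: t is gray → back edge
Back edge closes the cycle t → j → n → l → t; its vertices are {j, l, n, t}.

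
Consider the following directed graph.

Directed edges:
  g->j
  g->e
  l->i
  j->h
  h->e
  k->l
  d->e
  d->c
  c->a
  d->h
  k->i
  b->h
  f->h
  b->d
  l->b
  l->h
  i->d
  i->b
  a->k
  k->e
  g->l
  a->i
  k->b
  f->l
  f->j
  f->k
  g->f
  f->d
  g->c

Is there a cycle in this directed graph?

Yes

DFS with white/gray/black marking, starting from b:
b gray
  d gray
    c gray
      a gray
        k gray
          k→b: b is gray → back edge
Back edge found, so a cycle exists: b → d → c → a → k → b.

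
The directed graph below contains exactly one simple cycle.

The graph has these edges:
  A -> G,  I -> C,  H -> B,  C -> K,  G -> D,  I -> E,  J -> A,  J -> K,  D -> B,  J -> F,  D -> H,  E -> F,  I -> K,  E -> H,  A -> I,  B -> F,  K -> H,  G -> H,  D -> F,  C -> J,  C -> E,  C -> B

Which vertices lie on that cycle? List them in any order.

A, C, I, J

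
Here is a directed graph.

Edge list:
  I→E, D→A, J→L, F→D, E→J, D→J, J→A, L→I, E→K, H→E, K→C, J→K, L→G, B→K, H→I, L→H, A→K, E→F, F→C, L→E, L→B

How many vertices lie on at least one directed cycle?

A vertex is on a directed cycle iff it belongs to a strongly connected component of size ≥ 2 (or has a self-loop).
The vertices on cycles are {D, E, F, H, I, J, L} — 7 in total.

7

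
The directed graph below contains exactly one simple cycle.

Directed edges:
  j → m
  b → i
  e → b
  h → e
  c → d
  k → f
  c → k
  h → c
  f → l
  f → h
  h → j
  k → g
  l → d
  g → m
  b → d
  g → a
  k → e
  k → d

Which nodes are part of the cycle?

DFS with gray/black marking from c:
c gray
  k gray
    e gray
      b gray
        i gray
        i black
        d gray
        d black
      b black
    e black
    f gray
      l gray
        l→d: d black — skip
      l black
      h gray
        j gray
          m gray
          m black
        j black
        h→e: e black — skip
        h→c: c is gray → back edge
Back edge closes the cycle c → k → f → h → c; its vertices are {c, f, h, k}.

c, f, h, k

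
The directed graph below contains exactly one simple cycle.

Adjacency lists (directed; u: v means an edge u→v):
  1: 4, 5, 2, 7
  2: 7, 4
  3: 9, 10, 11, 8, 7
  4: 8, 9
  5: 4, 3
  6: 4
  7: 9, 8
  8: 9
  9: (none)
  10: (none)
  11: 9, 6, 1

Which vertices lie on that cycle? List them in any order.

1, 3, 5, 11

DFS with gray/black marking from 11:
11 gray
  9 gray
  9 black
  6 gray
    4 gray
      8 gray
        8→9: 9 black — skip
      8 black
      4→9: 9 black — skip
    4 black
  6 black
  1 gray
    1→4: 4 black — skip
    5 gray
      5→4: 4 black — skip
      3 gray
        3→9: 9 black — skip
        10 gray
        10 black
        3→11: 11 is gray → back edge
Back edge closes the cycle 11 → 1 → 5 → 3 → 11; its vertices are {1, 3, 5, 11}.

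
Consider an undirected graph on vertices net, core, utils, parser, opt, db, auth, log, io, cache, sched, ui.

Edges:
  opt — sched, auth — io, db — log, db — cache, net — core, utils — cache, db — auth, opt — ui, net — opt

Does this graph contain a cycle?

DFS, tracking each vertex's parent; an edge to a visited non-parent vertex closes a cycle.
Start from db:
visit db (parent –)
  visit cache (parent db)
    cache–db: parent, skip
    visit utils (parent cache)
      utils–cache: parent, skip
  visit log (parent db)
    log–db: parent, skip
  visit auth (parent db)
    visit io (parent auth)
      io–auth: parent, skip
    auth–db: parent, skip
visit net (parent –)
  visit opt (parent net)
    opt–net: parent, skip
    visit sched (parent opt)
      sched–opt: parent, skip
    visit ui (parent opt)
      ui–opt: parent, skip
  visit core (parent net)
    core–net: parent, skip
visit parser (parent –)
No non-parent visited neighbor found — the graph is a forest.

No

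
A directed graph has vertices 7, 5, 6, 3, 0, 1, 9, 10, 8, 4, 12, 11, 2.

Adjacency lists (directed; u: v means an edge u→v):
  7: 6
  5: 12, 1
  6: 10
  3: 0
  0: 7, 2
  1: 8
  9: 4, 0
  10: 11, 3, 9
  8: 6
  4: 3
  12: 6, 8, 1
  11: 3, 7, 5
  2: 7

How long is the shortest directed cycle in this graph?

For each vertex v, BFS finds the shortest path from v back to v.
The shortest such closed walk is 10 → 11 → 7 → 6 → 10, length 4.

4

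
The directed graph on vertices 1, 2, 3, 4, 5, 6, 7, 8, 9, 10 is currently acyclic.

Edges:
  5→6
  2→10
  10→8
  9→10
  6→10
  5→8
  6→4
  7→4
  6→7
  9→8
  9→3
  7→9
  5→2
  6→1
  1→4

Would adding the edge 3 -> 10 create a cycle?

No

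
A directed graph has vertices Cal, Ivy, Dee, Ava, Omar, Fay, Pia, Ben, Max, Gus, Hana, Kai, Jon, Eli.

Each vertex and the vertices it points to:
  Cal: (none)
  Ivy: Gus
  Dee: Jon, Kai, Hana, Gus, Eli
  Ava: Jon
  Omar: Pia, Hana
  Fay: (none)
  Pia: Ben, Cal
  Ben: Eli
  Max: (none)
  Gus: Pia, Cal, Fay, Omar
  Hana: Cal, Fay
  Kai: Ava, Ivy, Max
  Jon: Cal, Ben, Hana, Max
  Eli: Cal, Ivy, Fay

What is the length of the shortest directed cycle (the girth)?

For each vertex v, BFS finds the shortest path from v back to v.
The shortest such closed walk is Ivy → Gus → Pia → Ben → Eli → Ivy, length 5.

5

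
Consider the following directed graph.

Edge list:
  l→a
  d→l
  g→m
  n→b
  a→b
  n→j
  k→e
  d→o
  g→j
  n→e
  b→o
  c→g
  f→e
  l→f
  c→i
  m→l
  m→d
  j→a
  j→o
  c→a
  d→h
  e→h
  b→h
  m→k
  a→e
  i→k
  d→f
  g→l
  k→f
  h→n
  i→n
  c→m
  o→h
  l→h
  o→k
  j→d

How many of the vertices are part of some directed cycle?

11

A vertex is on a directed cycle iff it belongs to a strongly connected component of size ≥ 2 (or has a self-loop).
The vertices on cycles are {a, b, d, e, f, h, j, k, l, n, o} — 11 in total.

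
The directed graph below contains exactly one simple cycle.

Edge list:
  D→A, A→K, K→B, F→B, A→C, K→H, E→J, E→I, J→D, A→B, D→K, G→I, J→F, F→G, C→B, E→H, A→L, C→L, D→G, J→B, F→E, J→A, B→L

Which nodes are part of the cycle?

E, F, J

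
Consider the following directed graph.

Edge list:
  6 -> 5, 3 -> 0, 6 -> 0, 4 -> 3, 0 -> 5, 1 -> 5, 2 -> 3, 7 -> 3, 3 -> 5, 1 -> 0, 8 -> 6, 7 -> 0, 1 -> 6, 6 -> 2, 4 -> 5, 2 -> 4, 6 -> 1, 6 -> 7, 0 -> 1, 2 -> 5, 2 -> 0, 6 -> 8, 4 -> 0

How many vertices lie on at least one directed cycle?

8

A vertex is on a directed cycle iff it belongs to a strongly connected component of size ≥ 2 (or has a self-loop).
The vertices on cycles are {0, 1, 2, 3, 4, 6, 7, 8} — 8 in total.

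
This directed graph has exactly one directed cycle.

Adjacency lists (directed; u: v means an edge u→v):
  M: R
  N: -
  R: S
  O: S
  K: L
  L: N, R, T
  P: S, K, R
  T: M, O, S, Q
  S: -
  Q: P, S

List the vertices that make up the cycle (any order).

DFS with gray/black marking from L:
L gray
  N gray
  N black
  R gray
    S gray
    S black
  R black
  T gray
    M gray
      M→R: R black — skip
    M black
    O gray
      O→S: S black — skip
    O black
    T→S: S black — skip
    Q gray
      P gray
        P→S: S black — skip
        K gray
          K→L: L is gray → back edge
Back edge closes the cycle L → T → Q → P → K → L; its vertices are {K, L, P, Q, T}.

K, L, P, Q, T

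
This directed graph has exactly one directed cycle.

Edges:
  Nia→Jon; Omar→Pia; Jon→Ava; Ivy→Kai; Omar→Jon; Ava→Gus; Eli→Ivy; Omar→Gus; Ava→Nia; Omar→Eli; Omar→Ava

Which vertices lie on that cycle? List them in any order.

DFS with gray/black marking from Ava:
Ava gray
  Nia gray
    Jon gray
      Jon→Ava: Ava is gray → back edge
Back edge closes the cycle Ava → Nia → Jon → Ava; its vertices are {Ava, Jon, Nia}.

Ava, Jon, Nia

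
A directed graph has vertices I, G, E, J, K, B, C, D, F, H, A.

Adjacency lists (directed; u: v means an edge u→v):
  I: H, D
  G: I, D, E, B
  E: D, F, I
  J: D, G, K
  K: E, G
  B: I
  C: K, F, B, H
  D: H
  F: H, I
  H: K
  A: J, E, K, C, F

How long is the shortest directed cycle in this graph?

For each vertex v, BFS finds the shortest path from v back to v.
The shortest such closed walk is K → E → F → H → K, length 4.

4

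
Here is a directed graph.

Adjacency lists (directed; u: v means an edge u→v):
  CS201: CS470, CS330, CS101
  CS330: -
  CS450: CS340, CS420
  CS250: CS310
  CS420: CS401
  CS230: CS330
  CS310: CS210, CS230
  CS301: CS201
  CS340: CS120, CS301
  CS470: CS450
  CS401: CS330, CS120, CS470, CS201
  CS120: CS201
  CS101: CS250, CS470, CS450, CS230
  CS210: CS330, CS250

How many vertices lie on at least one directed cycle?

A vertex is on a directed cycle iff it belongs to a strongly connected component of size ≥ 2 (or has a self-loop).
The vertices on cycles are {CS101, CS120, CS201, CS210, CS250, CS301, CS310, CS340, CS401, CS420, CS450, CS470} — 12 in total.

12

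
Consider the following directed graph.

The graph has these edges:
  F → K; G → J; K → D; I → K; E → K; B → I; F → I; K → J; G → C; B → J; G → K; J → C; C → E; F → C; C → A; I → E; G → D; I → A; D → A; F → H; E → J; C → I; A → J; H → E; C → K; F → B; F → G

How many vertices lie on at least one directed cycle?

7

A vertex is on a directed cycle iff it belongs to a strongly connected component of size ≥ 2 (or has a self-loop).
The vertices on cycles are {A, C, D, E, I, J, K} — 7 in total.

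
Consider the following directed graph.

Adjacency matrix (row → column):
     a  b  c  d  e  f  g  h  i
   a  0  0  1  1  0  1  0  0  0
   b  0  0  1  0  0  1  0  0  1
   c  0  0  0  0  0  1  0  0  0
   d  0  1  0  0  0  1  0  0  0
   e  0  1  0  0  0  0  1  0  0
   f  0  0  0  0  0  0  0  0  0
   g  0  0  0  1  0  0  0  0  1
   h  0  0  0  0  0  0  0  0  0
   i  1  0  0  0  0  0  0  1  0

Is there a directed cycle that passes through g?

g lies on a cycle iff there is a path from g back to itself.
Exploring from g, it never reaches itself; equivalently, its strongly connected component is a singleton.

No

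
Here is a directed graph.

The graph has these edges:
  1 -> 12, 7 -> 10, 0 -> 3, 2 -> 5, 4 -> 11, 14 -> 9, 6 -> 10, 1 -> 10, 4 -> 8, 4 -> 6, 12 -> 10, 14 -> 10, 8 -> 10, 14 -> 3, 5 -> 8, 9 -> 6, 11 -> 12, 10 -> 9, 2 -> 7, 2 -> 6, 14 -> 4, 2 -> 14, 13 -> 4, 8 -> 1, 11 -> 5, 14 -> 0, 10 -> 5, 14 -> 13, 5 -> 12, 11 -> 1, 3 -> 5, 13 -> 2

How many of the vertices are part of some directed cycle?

A vertex is on a directed cycle iff it belongs to a strongly connected component of size ≥ 2 (or has a self-loop).
The vertices on cycles are {1, 2, 5, 6, 8, 9, 10, 12, 13, 14} — 10 in total.

10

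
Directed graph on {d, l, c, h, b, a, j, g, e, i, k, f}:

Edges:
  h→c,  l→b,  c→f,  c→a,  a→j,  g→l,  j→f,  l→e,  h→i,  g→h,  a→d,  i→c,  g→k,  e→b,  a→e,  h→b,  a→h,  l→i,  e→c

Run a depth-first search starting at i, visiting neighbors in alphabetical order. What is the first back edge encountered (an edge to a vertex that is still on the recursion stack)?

DFS from i (visiting neighbors in alphabetical order); mark gray on enter, black on exit:
i gray
  c gray
    a gray
      d gray
      d black
      e gray
        b gray
        b black
        e→c: c is gray → back edge
First back edge: e → c.

e→c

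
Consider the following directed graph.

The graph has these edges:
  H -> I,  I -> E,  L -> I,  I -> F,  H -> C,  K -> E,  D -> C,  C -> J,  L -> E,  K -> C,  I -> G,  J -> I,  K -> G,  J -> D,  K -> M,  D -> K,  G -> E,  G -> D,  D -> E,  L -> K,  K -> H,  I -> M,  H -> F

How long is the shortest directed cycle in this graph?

For each vertex v, BFS finds the shortest path from v back to v.
The shortest such closed walk is K → G → D → K, length 3.

3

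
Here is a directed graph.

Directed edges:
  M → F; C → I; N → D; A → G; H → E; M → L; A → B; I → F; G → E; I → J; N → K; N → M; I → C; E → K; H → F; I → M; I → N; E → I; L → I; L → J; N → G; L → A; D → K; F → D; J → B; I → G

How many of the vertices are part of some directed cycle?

8

A vertex is on a directed cycle iff it belongs to a strongly connected component of size ≥ 2 (or has a self-loop).
The vertices on cycles are {A, C, E, G, I, L, M, N} — 8 in total.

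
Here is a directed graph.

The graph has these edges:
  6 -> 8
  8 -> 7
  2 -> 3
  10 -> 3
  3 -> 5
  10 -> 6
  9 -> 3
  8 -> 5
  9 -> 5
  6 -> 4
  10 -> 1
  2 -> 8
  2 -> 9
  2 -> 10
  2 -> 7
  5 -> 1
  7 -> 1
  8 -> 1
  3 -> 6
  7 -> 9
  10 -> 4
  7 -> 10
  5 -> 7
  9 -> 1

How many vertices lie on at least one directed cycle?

7

A vertex is on a directed cycle iff it belongs to a strongly connected component of size ≥ 2 (or has a self-loop).
The vertices on cycles are {3, 5, 6, 7, 8, 9, 10} — 7 in total.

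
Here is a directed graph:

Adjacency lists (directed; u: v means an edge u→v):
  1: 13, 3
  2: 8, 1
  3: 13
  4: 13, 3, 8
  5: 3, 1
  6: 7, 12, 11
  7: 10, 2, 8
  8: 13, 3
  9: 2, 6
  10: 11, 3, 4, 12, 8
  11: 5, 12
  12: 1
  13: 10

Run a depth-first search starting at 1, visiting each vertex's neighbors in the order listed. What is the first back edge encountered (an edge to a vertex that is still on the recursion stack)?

DFS from 1 (visiting each vertex's neighbors in the order listed); mark gray on enter, black on exit:
1 gray
  13 gray
    10 gray
      11 gray
        5 gray
          3 gray
            3→13: 13 is gray → back edge
First back edge: 3 → 13.

3→13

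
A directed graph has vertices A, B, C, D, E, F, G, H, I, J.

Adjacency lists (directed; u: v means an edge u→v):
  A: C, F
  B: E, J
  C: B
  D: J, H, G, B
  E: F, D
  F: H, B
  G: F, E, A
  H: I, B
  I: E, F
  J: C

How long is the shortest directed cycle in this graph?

3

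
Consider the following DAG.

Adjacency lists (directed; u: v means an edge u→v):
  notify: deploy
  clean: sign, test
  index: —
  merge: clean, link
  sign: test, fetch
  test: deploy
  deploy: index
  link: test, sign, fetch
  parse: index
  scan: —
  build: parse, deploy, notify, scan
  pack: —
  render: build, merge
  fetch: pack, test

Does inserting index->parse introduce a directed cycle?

Yes

Adding index→parse creates a cycle iff parse can already reach index.
Path from parse: parse → index.
So parse → … → index → parse is a cycle.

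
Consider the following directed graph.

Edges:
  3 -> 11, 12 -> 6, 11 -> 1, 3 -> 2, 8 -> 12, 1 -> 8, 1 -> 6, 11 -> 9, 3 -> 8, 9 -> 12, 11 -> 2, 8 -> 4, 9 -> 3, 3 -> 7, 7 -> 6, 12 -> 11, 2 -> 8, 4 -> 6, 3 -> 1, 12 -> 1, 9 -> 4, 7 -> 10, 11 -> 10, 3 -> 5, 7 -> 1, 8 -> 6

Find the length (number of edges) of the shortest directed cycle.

For each vertex v, BFS finds the shortest path from v back to v.
The shortest such closed walk is 3 → 11 → 9 → 3, length 3.

3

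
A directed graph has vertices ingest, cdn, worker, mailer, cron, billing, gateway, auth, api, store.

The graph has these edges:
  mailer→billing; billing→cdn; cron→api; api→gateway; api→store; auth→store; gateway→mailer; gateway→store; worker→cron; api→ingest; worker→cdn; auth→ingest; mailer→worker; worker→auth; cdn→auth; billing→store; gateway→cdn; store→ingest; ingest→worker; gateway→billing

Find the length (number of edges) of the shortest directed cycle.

3

For each vertex v, BFS finds the shortest path from v back to v.
The shortest such closed walk is ingest → worker → auth → ingest, length 3.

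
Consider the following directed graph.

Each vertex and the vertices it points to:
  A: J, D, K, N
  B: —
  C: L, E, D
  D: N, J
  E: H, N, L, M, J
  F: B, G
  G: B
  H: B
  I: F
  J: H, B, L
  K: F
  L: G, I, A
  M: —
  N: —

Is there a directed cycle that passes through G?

No

G lies on a cycle iff there is a path from G back to itself.
Exploring from G, it never reaches itself; equivalently, its strongly connected component is a singleton.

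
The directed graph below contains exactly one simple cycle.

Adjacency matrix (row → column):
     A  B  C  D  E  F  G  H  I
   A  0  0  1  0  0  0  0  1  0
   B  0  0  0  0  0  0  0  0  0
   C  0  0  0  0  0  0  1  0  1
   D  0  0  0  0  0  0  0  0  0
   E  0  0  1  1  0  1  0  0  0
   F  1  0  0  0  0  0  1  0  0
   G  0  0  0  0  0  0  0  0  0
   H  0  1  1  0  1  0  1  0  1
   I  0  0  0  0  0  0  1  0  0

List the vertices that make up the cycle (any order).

A, E, F, H

DFS with gray/black marking from H:
H gray
  I gray
    G gray
    G black
  I black
  C gray
    C→I: I black — skip
    C→G: G black — skip
  C black
  B gray
  B black
  H→G: G black — skip
  E gray
    E→C: C black — skip
    D gray
    D black
    F gray
      A gray
        A→C: C black — skip
        A→H: H is gray → back edge
Back edge closes the cycle H → E → F → A → H; its vertices are {A, E, F, H}.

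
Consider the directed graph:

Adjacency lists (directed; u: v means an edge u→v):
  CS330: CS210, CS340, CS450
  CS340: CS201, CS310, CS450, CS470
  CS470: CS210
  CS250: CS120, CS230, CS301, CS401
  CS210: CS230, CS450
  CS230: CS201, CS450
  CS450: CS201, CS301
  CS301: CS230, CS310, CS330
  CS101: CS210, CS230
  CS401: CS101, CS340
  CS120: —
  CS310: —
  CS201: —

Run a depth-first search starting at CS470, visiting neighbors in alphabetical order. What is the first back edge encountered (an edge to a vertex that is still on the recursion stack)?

CS301→CS230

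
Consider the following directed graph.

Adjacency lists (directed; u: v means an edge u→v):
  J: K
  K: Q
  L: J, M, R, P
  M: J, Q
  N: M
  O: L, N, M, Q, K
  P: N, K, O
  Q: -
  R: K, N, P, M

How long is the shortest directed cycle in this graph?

For each vertex v, BFS finds the shortest path from v back to v.
The shortest such closed walk is L → P → O → L, length 3.

3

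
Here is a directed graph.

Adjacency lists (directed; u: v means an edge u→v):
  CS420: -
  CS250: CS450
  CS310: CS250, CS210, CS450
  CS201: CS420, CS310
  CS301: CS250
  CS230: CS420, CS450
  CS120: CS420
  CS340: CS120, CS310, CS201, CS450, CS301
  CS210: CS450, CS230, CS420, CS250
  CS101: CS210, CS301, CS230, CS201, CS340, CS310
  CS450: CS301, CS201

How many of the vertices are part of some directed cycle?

7

A vertex is on a directed cycle iff it belongs to a strongly connected component of size ≥ 2 (or has a self-loop).
The vertices on cycles are {CS201, CS210, CS230, CS250, CS301, CS310, CS450} — 7 in total.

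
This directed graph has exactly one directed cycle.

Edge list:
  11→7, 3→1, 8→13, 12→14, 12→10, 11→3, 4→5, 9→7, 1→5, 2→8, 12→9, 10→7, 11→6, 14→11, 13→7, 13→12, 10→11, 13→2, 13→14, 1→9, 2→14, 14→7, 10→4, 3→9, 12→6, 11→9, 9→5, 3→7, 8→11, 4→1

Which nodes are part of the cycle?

2, 8, 13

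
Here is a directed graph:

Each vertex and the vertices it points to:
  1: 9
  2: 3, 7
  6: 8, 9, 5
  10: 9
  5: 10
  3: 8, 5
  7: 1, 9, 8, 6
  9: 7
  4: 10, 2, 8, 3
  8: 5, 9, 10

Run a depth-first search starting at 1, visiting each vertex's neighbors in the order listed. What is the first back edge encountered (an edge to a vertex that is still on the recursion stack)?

DFS from 1 (visiting each vertex's neighbors in the order listed); mark gray on enter, black on exit:
1 gray
  9 gray
    7 gray
      7→1: 1 is gray → back edge
First back edge: 7 → 1.

7->1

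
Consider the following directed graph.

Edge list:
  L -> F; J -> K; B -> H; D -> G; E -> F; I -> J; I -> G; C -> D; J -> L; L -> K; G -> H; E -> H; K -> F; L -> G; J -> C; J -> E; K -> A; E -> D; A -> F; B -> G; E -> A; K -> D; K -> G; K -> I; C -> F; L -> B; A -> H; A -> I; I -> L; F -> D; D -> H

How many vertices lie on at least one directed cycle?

A vertex is on a directed cycle iff it belongs to a strongly connected component of size ≥ 2 (or has a self-loop).
The vertices on cycles are {A, E, I, J, K, L} — 6 in total.

6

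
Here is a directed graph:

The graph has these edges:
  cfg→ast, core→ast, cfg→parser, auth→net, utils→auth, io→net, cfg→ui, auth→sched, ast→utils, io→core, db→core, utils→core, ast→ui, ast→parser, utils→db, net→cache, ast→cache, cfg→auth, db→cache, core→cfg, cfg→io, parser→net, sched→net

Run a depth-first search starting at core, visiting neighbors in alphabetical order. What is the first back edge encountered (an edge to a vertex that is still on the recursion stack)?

utils->core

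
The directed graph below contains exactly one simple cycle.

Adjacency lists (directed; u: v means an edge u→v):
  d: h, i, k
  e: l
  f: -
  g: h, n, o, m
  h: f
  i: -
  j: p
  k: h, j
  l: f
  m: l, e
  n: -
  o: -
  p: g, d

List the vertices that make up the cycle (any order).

d, j, k, p

DFS with gray/black marking from p:
p gray
  g gray
    h gray
      f gray
      f black
    h black
    n gray
    n black
    o gray
    o black
    m gray
      l gray
        l→f: f black — skip
      l black
      e gray
        e→l: l black — skip
      e black
    m black
  g black
  d gray
    d→h: h black — skip
    i gray
    i black
    k gray
      k→h: h black — skip
      j gray
        j→p: p is gray → back edge
Back edge closes the cycle p → d → k → j → p; its vertices are {d, j, k, p}.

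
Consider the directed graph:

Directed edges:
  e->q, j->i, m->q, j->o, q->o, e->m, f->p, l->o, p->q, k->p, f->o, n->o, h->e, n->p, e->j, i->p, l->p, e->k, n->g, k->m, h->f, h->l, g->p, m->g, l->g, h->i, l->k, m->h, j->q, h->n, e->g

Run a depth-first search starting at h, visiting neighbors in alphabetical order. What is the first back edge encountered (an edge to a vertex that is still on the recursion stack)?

m→h

DFS from h (visiting neighbors in alphabetical order); mark gray on enter, black on exit:
h gray
  e gray
    g gray
      p gray
        q gray
          o gray
          o black
        q black
      p black
    g black
    j gray
      i gray
        i→p: p black — skip
      i black
      j→o: o black — skip
      j→q: q black — skip
    j black
    k gray
      m gray
        m→g: g black — skip
        m→h: h is gray → back edge
First back edge: m → h.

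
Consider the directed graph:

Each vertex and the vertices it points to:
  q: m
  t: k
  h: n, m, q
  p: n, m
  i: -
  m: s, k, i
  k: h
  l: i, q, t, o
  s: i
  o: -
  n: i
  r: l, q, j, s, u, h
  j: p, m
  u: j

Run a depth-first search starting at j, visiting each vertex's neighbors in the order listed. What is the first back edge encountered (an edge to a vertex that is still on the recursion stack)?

h->m

DFS from j (visiting each vertex's neighbors in the order listed); mark gray on enter, black on exit:
j gray
  p gray
    n gray
      i gray
      i black
    n black
    m gray
      s gray
        s→i: i black — skip
      s black
      k gray
        h gray
          h→n: n black — skip
          h→m: m is gray → back edge
First back edge: h → m.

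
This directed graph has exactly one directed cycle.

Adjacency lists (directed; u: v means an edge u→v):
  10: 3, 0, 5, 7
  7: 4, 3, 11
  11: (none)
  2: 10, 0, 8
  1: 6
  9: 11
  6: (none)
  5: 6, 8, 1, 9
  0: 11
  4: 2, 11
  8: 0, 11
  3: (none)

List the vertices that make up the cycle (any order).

DFS with gray/black marking from 2:
2 gray
  10 gray
    3 gray
    3 black
    0 gray
      11 gray
      11 black
    0 black
    5 gray
      6 gray
      6 black
      8 gray
        8→0: 0 black — skip
        8→11: 11 black — skip
      8 black
      1 gray
        1→6: 6 black — skip
      1 black
      9 gray
        9→11: 11 black — skip
      9 black
    5 black
    7 gray
      4 gray
        4→2: 2 is gray → back edge
Back edge closes the cycle 2 → 10 → 7 → 4 → 2; its vertices are {2, 4, 7, 10}.

2, 4, 7, 10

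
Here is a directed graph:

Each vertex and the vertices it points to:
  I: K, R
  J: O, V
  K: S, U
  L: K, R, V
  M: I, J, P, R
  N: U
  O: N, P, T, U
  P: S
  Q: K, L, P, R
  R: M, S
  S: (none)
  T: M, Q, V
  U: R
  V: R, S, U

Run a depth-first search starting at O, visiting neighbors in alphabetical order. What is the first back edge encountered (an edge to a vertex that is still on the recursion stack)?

K->U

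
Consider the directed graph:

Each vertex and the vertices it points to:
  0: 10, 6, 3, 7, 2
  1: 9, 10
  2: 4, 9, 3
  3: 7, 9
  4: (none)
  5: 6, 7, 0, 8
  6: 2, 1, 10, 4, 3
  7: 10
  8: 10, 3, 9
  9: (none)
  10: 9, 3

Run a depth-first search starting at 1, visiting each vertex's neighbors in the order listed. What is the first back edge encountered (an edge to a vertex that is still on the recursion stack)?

7->10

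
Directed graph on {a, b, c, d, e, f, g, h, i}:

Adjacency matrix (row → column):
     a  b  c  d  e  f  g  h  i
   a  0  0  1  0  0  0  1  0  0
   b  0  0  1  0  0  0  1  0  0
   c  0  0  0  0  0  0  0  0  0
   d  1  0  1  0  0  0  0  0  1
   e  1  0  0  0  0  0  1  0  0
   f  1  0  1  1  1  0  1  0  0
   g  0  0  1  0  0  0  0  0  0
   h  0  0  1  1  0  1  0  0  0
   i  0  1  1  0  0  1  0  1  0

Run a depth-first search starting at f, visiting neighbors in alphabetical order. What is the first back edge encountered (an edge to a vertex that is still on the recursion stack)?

i->f

DFS from f (visiting neighbors in alphabetical order); mark gray on enter, black on exit:
f gray
  a gray
    c gray
    c black
    g gray
      g→c: c black — skip
    g black
  a black
  f→c: c black — skip
  d gray
    d→a: a black — skip
    d→c: c black — skip
    i gray
      b gray
        b→c: c black — skip
        b→g: g black — skip
      b black
      i→c: c black — skip
      i→f: f is gray → back edge
First back edge: i → f.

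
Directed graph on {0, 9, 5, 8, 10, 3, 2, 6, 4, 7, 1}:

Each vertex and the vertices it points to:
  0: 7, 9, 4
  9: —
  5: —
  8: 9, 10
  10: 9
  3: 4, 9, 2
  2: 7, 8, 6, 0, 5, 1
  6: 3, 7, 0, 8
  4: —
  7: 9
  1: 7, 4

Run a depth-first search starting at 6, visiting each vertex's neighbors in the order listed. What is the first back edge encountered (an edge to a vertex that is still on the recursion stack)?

DFS from 6 (visiting each vertex's neighbors in the order listed); mark gray on enter, black on exit:
6 gray
  3 gray
    4 gray
    4 black
    9 gray
    9 black
    2 gray
      7 gray
        7→9: 9 black — skip
      7 black
      8 gray
        8→9: 9 black — skip
        10 gray
          10→9: 9 black — skip
        10 black
      8 black
      2→6: 6 is gray → back edge
First back edge: 2 → 6.

2→6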